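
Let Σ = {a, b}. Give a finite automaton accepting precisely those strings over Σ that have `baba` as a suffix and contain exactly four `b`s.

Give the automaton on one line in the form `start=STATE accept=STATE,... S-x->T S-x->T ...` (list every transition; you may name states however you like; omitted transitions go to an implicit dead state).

start=s0 accept=s7 s0-a->s0 s0-b->s1 s1-a->s1 s1-b->s2 s2-a->s2 s2-b->s3 s3-a->s4 s3-b->s5 s4-a->s5 s4-b->s6 s5-a->s5 s5-b->s5 s6-a->s7 s6-b->s5 s7-a->s5 s7-b->s5

Build one automaton per condition and run them in lockstep. One (5 states) tracks how much of the suffix `baba` has currently been matched; the other (6 states) tracks the count of `b`s, saturating at 5. Each combined state is a pair, one component from each; accept when both components accept. Equivalent product states are then merged.
An 8-state machine:
        a   b  
>  s0   s0  s1 
   s1   s1  s2 
   s2   s2  s3 
   s3   s4  s5 
   s4   s5  s6 
   s5   s5  s5 
   s6   s7  s5 
 * s7   s5  s5 
(> = start, * = accepting)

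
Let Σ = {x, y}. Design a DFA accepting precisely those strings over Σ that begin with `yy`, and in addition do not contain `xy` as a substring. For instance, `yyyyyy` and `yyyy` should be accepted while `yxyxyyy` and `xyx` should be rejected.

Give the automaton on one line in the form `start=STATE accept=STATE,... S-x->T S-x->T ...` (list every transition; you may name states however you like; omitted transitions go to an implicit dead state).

Run two small machines in parallel and take their product. One (4 states) tracks whether the input so far still matches the prefix `yy`; the other (3 states) tracks partial matches of the forbidden pattern `xy`. Each combined state is a pair, one component from each; accept when both components accept. Minimizing collapses redundant product states.
        x   y  
>  q0   q1  q2 
   q1   q1  q1 
   q2   q1  q3 
 * q3   q4  q3 
 * q4   q4  q1 
(> = start, * = accepting)

start=q0 accept=q3,q4 q0-x->q1 q0-y->q2 q1-x->q1 q1-y->q1 q2-x->q1 q2-y->q3 q3-x->q4 q3-y->q3 q4-x->q4 q4-y->q1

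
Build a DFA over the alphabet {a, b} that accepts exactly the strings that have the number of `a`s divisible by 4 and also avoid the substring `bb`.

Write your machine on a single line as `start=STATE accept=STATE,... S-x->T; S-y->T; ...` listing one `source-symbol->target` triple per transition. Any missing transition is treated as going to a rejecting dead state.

start=q0; accept=q0,q2; q0-a->q1; q0-b->q2; q1-a->q3; q1-b->q4; q2-a->q1; q2-b->q5; q3-a->q6; q3-b->q7; q4-a->q3; q4-b->q8; q5-a->q8; q5-b->q5; q6-a->q0; q6-b->q9; q7-a->q6; q7-b->q10; q8-a->q10; q8-b->q8; q9-a->q0; q9-b->q11; q10-a->q11; q10-b->q10; q11-a->q5; q11-b->q11

Run two small machines in parallel and take their product. One (4 states) tracks the count of `a`s modulo 4; the other (3 states) tracks partial matches of the forbidden pattern `bb`. Each combined state is a pair, one component from each; accept when both components accept.
          a    b  
>* q0     q1   q2 
   q1     q3   q4 
 * q2     q1   q5 
   q3     q6   q7 
   q4     q3   q8 
   q5     q8   q5 
   q6     q0   q9 
   q7     q6  q10 
   q8    q10   q8 
   q9     q0  q11 
   q10   q11  q10 
   q11    q5  q11 
(> = start, * = accepting)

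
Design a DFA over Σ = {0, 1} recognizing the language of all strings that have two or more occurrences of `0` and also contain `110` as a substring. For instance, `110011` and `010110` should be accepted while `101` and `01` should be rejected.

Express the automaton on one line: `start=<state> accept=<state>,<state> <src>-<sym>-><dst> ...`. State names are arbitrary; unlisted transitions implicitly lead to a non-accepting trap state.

Handle the two conditions separately and then intersect. One (4 states) tracks the count of `0`s, saturating at 3; the other (4 states) tracks whether and how much of `110` has been seen. Each combined state is a pair, one component from each; accept when both components accept.
A 15-state machine:
          0    1  
>  q0     q1   q2 
   q1     q3   q4 
   q2     q1   q5 
   q3     q6   q7 
   q4     q3   q8 
   q5     q9   q5 
   q6     q6  q10 
   q7     q6  q11 
   q8    q12   q8 
   q9    q12   q9 
   q10    q6  q13 
   q11   q14  q11 
 * q12   q14  q12 
   q13   q14  q13 
 * q14   q14  q14 
(> = start, * = accepting)

start=q0 accept=q12,q14 q0-0->q1 q0-1->q2 q1-0->q3 q1-1->q4 q2-0->q1 q2-1->q5 q3-0->q6 q3-1->q7 q4-0->q3 q4-1->q8 q5-0->q9 q5-1->q5 q6-0->q6 q6-1->q10 q7-0->q6 q7-1->q11 q8-0->q12 q8-1->q8 q9-0->q12 q9-1->q9 q10-0->q6 q10-1->q13 q11-0->q14 q11-1->q11 q12-0->q14 q12-1->q12 q13-0->q14 q13-1->q13 q14-0->q14 q14-1->q14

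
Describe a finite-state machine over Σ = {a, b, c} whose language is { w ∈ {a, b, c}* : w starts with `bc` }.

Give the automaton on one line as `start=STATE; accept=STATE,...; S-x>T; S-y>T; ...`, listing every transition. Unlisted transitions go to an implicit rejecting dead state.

start=s0; accept=s2; s0-a>s3; s0-b>s1; s0-c>s3; s1-a>s3; s1-b>s3; s1-c>s2; s2-a>s2; s2-b>s2; s2-c>s2; s3-a>s3; s3-b>s3; s3-c>s3

Walk along `bc` while the input agrees: from s0 take `b` to s1, and so on. Any deviation drops to the rejecting sink s3. Once s2 is reached the prefix is confirmed and every continuation is accepted.
A 4-state machine:
        a   b   c  
>  s0   s3  s1  s3 
   s1   s3  s3  s2 
 * s2   s2  s2  s2 
   s3   s3  s3  s3 
(> = start, * = accepting)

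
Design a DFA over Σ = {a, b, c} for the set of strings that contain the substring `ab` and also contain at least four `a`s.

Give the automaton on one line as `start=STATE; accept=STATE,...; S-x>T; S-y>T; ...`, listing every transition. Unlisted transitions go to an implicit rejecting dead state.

start=S0; accept=S12,S14; S0-a>S1; S0-b>S0; S0-c>S0; S1-a>S2; S1-b>S3; S1-c>S4; S2-a>S5; S2-b>S6; S2-c>S7; S3-a>S6; S3-b>S3; S3-c>S3; S4-a>S2; S4-b>S4; S4-c>S4; S5-a>S8; S5-b>S9; S5-c>S10; S6-a>S9; S6-b>S6; S6-c>S6; S7-a>S5; S7-b>S7; S7-c>S7; S8-a>S11; S8-b>S12; S8-c>S13; S9-a>S12; S9-b>S9; S9-c>S9; S10-a>S8; S10-b>S10; S10-c>S10; S11-a>S11; S11-b>S14; S11-c>S15; S12-a>S14; S12-b>S12; S12-c>S12; S13-a>S11; S13-b>S13; S13-c>S13; S14-a>S14; S14-b>S14; S14-c>S14; S15-a>S11; S15-b>S15; S15-c>S15

Build one automaton per condition and run them in lockstep. The first has 3 states tracking whether and how much of `ab` has been seen; the second has 6 states tracking the count of `a`s, saturating at 5. A product state is a pair (one from each), accepting exactly when both do.
With 16 states:
          a    b    c  
>  S0     S1   S0   S0 
   S1     S2   S3   S4 
   S2     S5   S6   S7 
   S3     S6   S3   S3 
   S4     S2   S4   S4 
   S5     S8   S9  S10 
   S6     S9   S6   S6 
   S7     S5   S7   S7 
   S8    S11  S12  S13 
   S9    S12   S9   S9 
   S10    S8  S10  S10 
   S11   S11  S14  S15 
 * S12   S14  S12  S12 
   S13   S11  S13  S13 
 * S14   S14  S14  S14 
   S15   S11  S15  S15 
(> = start, * = accepting)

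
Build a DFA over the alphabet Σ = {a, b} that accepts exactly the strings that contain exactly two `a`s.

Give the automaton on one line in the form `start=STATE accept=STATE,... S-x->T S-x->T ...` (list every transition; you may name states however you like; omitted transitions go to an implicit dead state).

start=S0 accept=S2 S0-a->S1 S0-b->S0 S1-a->S2 S1-b->S1 S2-a->S3 S2-b->S2 S3-a->S3 S3-b->S3

Count `a`s, saturating at 3: states S0 through S2 mean 0 through 2 `a`s seen; S3 means more than 2. Each `a` increments (capped at S3); other symbols loop. Accept from {S2}.
A 4-state machine:
        a   b  
>  S0   S1  S0 
   S1   S2  S1 
 * S2   S3  S2 
   S3   S3  S3 
(> = start, * = accepting)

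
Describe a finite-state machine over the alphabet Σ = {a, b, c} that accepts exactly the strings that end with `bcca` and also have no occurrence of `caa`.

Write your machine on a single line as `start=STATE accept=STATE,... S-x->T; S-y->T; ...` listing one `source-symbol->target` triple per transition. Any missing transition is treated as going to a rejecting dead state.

start=q0; accept=q7; q0-a->q0; q0-b->q1; q0-c->q2; q1-a->q0; q1-b->q1; q1-c->q3; q2-a->q4; q2-b->q1; q2-c->q2; q3-a->q4; q3-b->q1; q3-c->q5; q4-a->q6; q4-b->q1; q4-c->q2; q5-a->q7; q5-b->q1; q5-c->q2; q6-a->q6; q6-b->q6; q6-c->q6; q7-a->q6; q7-b->q1; q7-c->q2

Build one automaton per condition and run them in lockstep. One (5 states) tracks how much of the suffix `bcca` has currently been matched; the other (4 states) tracks partial matches of the forbidden pattern `caa`. Each combined state is a pair, one component from each; accept when both components accept. Minimizing collapses redundant product states.
8 states suffice.
        a   b   c  
>  q0   q0  q1  q2 
   q1   q0  q1  q3 
   q2   q4  q1  q2 
   q3   q4  q1  q5 
   q4   q6  q1  q2 
   q5   q7  q1  q2 
   q6   q6  q6  q6 
 * q7   q6  q1  q2 
(> = start, * = accepting)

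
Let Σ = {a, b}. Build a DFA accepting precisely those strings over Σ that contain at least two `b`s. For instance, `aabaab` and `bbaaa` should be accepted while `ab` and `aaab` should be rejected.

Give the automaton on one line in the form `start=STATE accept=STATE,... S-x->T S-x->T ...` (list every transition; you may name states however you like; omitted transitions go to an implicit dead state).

Count `b`s, saturating at 3: states S0 through S2 mean 0 through 2 `b`s seen; S3 means more than 2. Each `b` increments (capped at S3); other symbols loop. Accept from {S2, S3}.
A 4-state machine:
        a   b  
>  S0   S0  S1 
   S1   S1  S2 
 * S2   S2  S3 
 * S3   S3  S3 
(> = start, * = accepting)

start=S0 accept=S2,S3 S0-a->S0 S0-b->S1 S1-a->S1 S1-b->S2 S2-a->S2 S2-b->S3 S3-a->S3 S3-b->S3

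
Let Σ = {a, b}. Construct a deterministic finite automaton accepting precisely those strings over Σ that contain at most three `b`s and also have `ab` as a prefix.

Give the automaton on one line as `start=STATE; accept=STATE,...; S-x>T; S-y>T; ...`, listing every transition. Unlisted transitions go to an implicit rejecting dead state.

start=S0; accept=S3,S4,S5; S0-a>S1; S0-b>S2; S1-a>S2; S1-b>S3; S2-a>S2; S2-b>S2; S3-a>S3; S3-b>S4; S4-a>S4; S4-b>S5; S5-a>S5; S5-b>S2

Build one automaton per condition and run them in lockstep. The first has 5 states tracking the count of `b`s, saturating at 4; the second has 4 states tracking whether the input so far still matches the prefix `ab`. A product state is a pair (one from each), accepting exactly when both do. Minimizing collapses redundant product states.
        a   b  
>  S0   S1  S2 
   S1   S2  S3 
   S2   S2  S2 
 * S3   S3  S4 
 * S4   S4  S5 
 * S5   S5  S2 
(> = start, * = accepting)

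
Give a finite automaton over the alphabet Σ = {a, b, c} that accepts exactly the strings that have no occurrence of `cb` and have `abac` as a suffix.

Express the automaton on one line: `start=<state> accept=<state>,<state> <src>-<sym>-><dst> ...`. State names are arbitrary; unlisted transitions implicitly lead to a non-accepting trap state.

Handle the two conditions separately and then intersect. The first has 3 states tracking partial matches of the forbidden pattern `cb`; the second has 5 states tracking how much of the suffix `abac` has currently been matched. A product state is a pair (one from each), accepting exactly when both do. Minimizing collapses redundant product states.
A 7-state machine:
        a   b   c  
>  S0   S1  S0  S2 
   S1   S1  S3  S2 
   S2   S1  S4  S2 
   S3   S5  S0  S2 
   S4   S4  S4  S4 
   S5   S1  S3  S6 
 * S6   S1  S4  S2 
(> = start, * = accepting)

start=S0 accept=S6 S0-a->S1 S0-b->S0 S0-c->S2 S1-a->S1 S1-b->S3 S1-c->S2 S2-a->S1 S2-b->S4 S2-c->S2 S3-a->S5 S3-b->S0 S3-c->S2 S4-a->S4 S4-b->S4 S4-c->S4 S5-a->S1 S5-b->S3 S5-c->S6 S6-a->S1 S6-b->S4 S6-c->S2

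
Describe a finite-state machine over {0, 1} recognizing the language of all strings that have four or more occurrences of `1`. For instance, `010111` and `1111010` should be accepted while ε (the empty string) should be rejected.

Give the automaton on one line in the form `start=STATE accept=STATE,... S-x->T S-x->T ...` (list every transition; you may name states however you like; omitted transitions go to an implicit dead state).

start=A accept=E,F A-0->A A-1->B B-0->B B-1->C C-0->C C-1->D D-0->D D-1->E E-0->E E-1->F F-0->F F-1->F

Only the number of `1`s matters, and only up to 5. Make a chain A → B → C → D → E → F advanced by each `1` (with F absorbing); every other symbol self-loops. The accepting set is {E, F}.
With 6 states:
       0  1 
>  A   A  B 
   B   B  C 
   C   C  D 
   D   D  E 
 * E   E  F 
 * F   F  F 
(> = start, * = accepting)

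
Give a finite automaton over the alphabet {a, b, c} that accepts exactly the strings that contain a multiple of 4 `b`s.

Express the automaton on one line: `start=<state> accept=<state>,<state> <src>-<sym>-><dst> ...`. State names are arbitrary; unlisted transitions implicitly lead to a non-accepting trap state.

start=q0 accept=q0 q0-a->q0 q0-b->q1 q0-c->q0 q1-a->q1 q1-b->q2 q1-c->q1 q2-a->q2 q2-b->q3 q2-c->q2 q3-a->q3 q3-b->q0 q3-c->q3

The only thing that matters is how many `b`s have appeared, reduced mod 4. Use one state per residue: q0 for 0, …, q3 for 3. Reading `b` moves to the next residue; anything else stays put. q0 is accepting.
4 states suffice.
        a   b   c  
>* q0   q0  q1  q0 
   q1   q1  q2  q1 
   q2   q2  q3  q2 
   q3   q3  q0  q3 
(> = start, * = accepting)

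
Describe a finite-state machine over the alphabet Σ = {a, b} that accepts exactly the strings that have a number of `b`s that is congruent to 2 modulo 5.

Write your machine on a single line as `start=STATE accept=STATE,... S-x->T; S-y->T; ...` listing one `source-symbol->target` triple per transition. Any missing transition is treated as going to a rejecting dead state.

Keep the running count of `b`s modulo 5: each `b` advances along the cycle s0 → s1 → s2 → s3 → s4 → s0 while other symbols loop. Accept at s2.
A 5-state machine:
        a   b  
>  s0   s0  s1 
   s1   s1  s2 
 * s2   s2  s3 
   s3   s3  s4 
   s4   s4  s0 
(> = start, * = accepting)

start=s0; accept=s2; s0-a->s0; s0-b->s1; s1-a->s1; s1-b->s2; s2-a->s2; s2-b->s3; s3-a->s3; s3-b->s4; s4-a->s4; s4-b->s0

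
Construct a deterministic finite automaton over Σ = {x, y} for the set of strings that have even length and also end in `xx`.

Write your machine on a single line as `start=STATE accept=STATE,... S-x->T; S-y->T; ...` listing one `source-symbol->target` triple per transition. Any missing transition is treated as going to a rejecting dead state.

start=S0; accept=S3; S0-x->S1; S0-y->S2; S1-x->S3; S1-y->S0; S2-x->S4; S2-y->S0; S3-x->S5; S3-y->S2; S4-x->S5; S4-y->S2; S5-x->S3; S5-y->S0

Handle the two conditions separately and then intersect. The first has 2 states tracking the input length modulo 2; the second has 3 states tracking how much of the suffix `xx` has currently been matched. A product state is a pair (one from each), accepting exactly when both do.
A 6-state machine:
        x   y  
>  S0   S1  S2 
   S1   S3  S0 
   S2   S4  S0 
 * S3   S5  S2 
   S4   S5  S2 
   S5   S3  S0 
(> = start, * = accepting)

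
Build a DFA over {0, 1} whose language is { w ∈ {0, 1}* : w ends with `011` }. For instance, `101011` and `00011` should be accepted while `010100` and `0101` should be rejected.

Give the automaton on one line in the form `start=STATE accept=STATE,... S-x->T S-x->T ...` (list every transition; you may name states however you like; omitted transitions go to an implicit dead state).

start=A accept=D A-0->B A-1->A B-0->B B-1->C C-0->B C-1->D D-0->B D-1->A

Remember how much of `011` the current input suffix matches. State A means no match yet; B means the last symbol is `0`; C means the last 2 symbols are `01`; D means the last 3 symbols are `011`. Only D accepts. On a mismatch, fall back to the longest proper suffix that is still a prefix of `011`.
       0  1 
>  A   B  A 
   B   B  C 
   C   B  D 
 * D   B  A 
(> = start, * = accepting)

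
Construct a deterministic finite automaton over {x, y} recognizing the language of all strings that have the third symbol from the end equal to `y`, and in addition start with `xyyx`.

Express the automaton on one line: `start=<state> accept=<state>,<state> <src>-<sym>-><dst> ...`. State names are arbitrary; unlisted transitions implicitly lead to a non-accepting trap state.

start=s0 accept=s5,s6,s7,s12 s0-x->s1 s0-y->s2 s1-x->s2 s1-y->s3 s2-x->s2 s2-y->s2 s3-x->s2 s3-y->s4 s4-x->s5 s4-y->s2 s5-x->s6 s5-y->s7 s6-x->s8 s6-y->s9 s7-x->s10 s7-y->s11 s8-x->s8 s8-y->s9 s9-x->s10 s9-y->s11 s10-x->s6 s10-y->s7 s11-x->s5 s11-y->s12 s12-x->s5 s12-y->s12

Build one automaton per condition and run them in lockstep. The first has 15 states tracking the last 3 symbols read; the second has 6 states tracking whether the input so far still matches the prefix `xyyx`. A product state is a pair (one from each), accepting exactly when both do. Minimizing collapses redundant product states.
13 states suffice.
          x    y  
>  s0     s1   s2 
   s1     s2   s3 
   s2     s2   s2 
   s3     s2   s4 
   s4     s5   s2 
 * s5     s6   s7 
 * s6     s8   s9 
 * s7    s10  s11 
   s8     s8   s9 
   s9    s10  s11 
   s10    s6   s7 
   s11    s5  s12 
 * s12    s5  s12 
(> = start, * = accepting)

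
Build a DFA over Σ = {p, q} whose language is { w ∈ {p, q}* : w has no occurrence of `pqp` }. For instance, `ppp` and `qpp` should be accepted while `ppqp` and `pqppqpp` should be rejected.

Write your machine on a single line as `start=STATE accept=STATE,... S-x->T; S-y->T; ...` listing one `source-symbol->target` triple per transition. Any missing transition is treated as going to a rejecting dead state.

Track partial matches of the forbidden pattern `pqp`. State s3 is a dead state reached once `pqp` has occurred; every other state accepts. s0 means no part of `pqp` is currently matched.
        p   q  
>* s0   s1  s0 
 * s1   s1  s2 
 * s2   s3  s0 
   s3   s3  s3 
(> = start, * = accepting)

start=s0; accept=s0,s1,s2; s0-p->s1; s0-q->s0; s1-p->s1; s1-q->s2; s2-p->s3; s2-q->s0; s3-p->s3; s3-q->s3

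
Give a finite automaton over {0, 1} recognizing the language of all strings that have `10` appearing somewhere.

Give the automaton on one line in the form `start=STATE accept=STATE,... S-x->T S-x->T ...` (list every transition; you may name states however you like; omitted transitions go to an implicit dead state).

start=s0 accept=s2 s0-0->s0 s0-1->s1 s1-0->s2 s1-1->s1 s2-0->s2 s2-1->s2

States s0..s1 record the length of the longest prefix of `10` that matches the current input suffix. Reaching s2 means `10` has been seen, and we stay there forever. Accept from s2.
With 3 states:
        0   1  
>  s0   s0  s1 
   s1   s2  s1 
 * s2   s2  s2 
(> = start, * = accepting)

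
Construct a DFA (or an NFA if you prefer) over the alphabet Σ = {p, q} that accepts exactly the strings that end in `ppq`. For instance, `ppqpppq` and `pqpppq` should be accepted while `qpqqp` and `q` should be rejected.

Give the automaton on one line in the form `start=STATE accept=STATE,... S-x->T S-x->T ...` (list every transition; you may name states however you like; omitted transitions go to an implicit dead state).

start=A accept=D A-p->B A-q->A B-p->C B-q->A C-p->C C-q->D D-p->B D-q->A

Let each state record the length of the longest suffix of the input read so far that is also a prefix of `ppq`. B means the last symbol is `p`; C means the last 2 symbols are `pp`; D means the last 3 symbols are `ppq`. Accept only at D, where the string currently ends in `ppq`.
4 states suffice.
       p  q 
>  A   B  A 
   B   C  A 
   C   C  D 
 * D   B  A 
(> = start, * = accepting)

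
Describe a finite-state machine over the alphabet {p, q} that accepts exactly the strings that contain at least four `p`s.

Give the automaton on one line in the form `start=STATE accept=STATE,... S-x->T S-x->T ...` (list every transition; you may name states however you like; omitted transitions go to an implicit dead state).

start=A accept=E,F A-p->B A-q->A B-p->C B-q->B C-p->D C-q->C D-p->E D-q->D E-p->F E-q->E F-p->F F-q->F

Only the number of `p`s matters, and only up to 5. Make a chain A → B → C → D → E → F advanced by each `p` (with F absorbing); every other symbol self-loops. The accepting set is {E, F}.
A 6-state machine:
       p  q 
>  A   B  A 
   B   C  B 
   C   D  C 
   D   E  D 
 * E   F  E 
 * F   F  F 
(> = start, * = accepting)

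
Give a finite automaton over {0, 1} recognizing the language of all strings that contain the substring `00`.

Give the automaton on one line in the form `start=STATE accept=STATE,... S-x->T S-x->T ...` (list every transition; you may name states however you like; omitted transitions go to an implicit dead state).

States q0..q1 record the length of the longest prefix of `00` that matches the current input suffix. Reaching q2 means `00` has been seen, and we stay there forever. Accept from q2.
        0   1  
>  q0   q1  q0 
   q1   q2  q0 
 * q2   q2  q2 
(> = start, * = accepting)

start=q0 accept=q2 q0-0->q1 q0-1->q0 q1-0->q2 q1-1->q0 q2-0->q2 q2-1->q2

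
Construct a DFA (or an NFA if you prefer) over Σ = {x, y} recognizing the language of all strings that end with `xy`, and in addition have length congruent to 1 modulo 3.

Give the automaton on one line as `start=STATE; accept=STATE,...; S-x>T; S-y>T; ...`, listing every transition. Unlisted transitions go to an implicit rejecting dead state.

start=q0; accept=q4; q0-x>q1; q0-y>q1; q1-x>q2; q1-y>q2; q2-x>q3; q2-y>q0; q3-x>q1; q3-y>q4; q4-x>q2; q4-y>q2

Handle the two conditions separately and then intersect. The first has 3 states tracking how much of the suffix `xy` has currently been matched; the second has 3 states tracking the input length modulo 3. A product state is a pair (one from each), accepting exactly when both do. Minimizing collapses redundant product states.
5 states suffice.
        x   y  
>  q0   q1  q1 
   q1   q2  q2 
   q2   q3  q0 
   q3   q1  q4 
 * q4   q2  q2 
(> = start, * = accepting)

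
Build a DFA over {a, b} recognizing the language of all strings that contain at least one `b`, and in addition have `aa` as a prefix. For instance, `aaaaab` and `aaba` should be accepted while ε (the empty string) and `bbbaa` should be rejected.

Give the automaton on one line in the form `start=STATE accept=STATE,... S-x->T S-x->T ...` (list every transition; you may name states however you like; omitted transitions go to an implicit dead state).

start=q0 accept=q4 q0-a->q1 q0-b->q2 q1-a->q3 q1-b->q2 q2-a->q2 q2-b->q2 q3-a->q3 q3-b->q4 q4-a->q4 q4-b->q4

Run two small machines in parallel and take their product. The first has 3 states tracking the count of `b`s, saturating at 2; the second has 4 states tracking whether the input so far still matches the prefix `aa`. A product state is a pair (one from each), accepting exactly when both do. Minimizing collapses redundant product states.
5 states suffice.
        a   b  
>  q0   q1  q2 
   q1   q3  q2 
   q2   q2  q2 
   q3   q3  q4 
 * q4   q4  q4 
(> = start, * = accepting)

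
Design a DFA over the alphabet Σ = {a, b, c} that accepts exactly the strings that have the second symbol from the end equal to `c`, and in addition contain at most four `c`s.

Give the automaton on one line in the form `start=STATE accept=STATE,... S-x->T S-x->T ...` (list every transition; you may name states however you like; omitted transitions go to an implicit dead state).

start=q0 accept=q2,q3,q6,q7,q10,q11,q14 q0-a->q0 q0-b->q0 q0-c->q1 q1-a->q2 q1-b->q2 q1-c->q3 q2-a->q4 q2-b->q4 q2-c->q5 q3-a->q6 q3-b->q6 q3-c->q7 q4-a->q4 q4-b->q4 q4-c->q5 q5-a->q6 q5-b->q6 q5-c->q7 q6-a->q8 q6-b->q8 q6-c->q9 q7-a->q10 q7-b->q10 q7-c->q11 q8-a->q8 q8-b->q8 q8-c->q9 q9-a->q10 q9-b->q10 q9-c->q11 q10-a->q12 q10-b->q12 q10-c->q13 q11-a->q14 q11-b->q14 q11-c->q15 q12-a->q12 q12-b->q12 q12-c->q13 q13-a->q14 q13-b->q14 q13-c->q15 q14-a->q15 q14-b->q15 q14-c->q15 q15-a->q15 q15-b->q15 q15-c->q15

Run two small machines in parallel and take their product. The first has 13 states tracking the last 2 symbols read; the second has 6 states tracking the count of `c`s, saturating at 5. A product state is a pair (one from each), accepting exactly when both do. Equivalent product states are then merged.
16 states suffice.
          a    b    c  
>  q0     q0   q0   q1 
   q1     q2   q2   q3 
 * q2     q4   q4   q5 
 * q3     q6   q6   q7 
   q4     q4   q4   q5 
   q5     q6   q6   q7 
 * q6     q8   q8   q9 
 * q7    q10  q10  q11 
   q8     q8   q8   q9 
   q9    q10  q10  q11 
 * q10   q12  q12  q13 
 * q11   q14  q14  q15 
   q12   q12  q12  q13 
   q13   q14  q14  q15 
 * q14   q15  q15  q15 
   q15   q15  q15  q15 
(> = start, * = accepting)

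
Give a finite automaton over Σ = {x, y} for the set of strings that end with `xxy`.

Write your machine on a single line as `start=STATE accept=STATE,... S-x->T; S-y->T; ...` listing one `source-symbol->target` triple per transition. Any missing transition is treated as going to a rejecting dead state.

Remember how much of `xxy` the current input suffix matches. State s0 means no match yet; s1 means the last symbol is `x`; s2 means the last 2 symbols are `xx`; s3 means the last 3 symbols are `xxy`. Only s3 accepts. On a mismatch, fall back to the longest proper suffix that is still a prefix of `xxy`.
        x   y  
>  s0   s1  s0 
   s1   s2  s0 
   s2   s2  s3 
 * s3   s1  s0 
(> = start, * = accepting)

start=s0; accept=s3; s0-x->s1; s0-y->s0; s1-x->s2; s1-y->s0; s2-x->s2; s2-y->s3; s3-x->s1; s3-y->s0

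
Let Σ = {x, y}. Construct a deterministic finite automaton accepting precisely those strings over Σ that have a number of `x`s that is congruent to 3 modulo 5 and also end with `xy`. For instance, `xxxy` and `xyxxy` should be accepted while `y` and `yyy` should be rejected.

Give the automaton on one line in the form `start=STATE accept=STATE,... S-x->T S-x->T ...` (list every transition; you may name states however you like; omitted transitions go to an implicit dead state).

start=A accept=I A-x->B A-y->A B-x->C B-y->D C-x->E C-y->F D-x->C D-y->G E-x->H E-y->I F-x->E F-y->J G-x->C G-y->G H-x->K H-y->L I-x->H I-y->M J-x->E J-y->J K-x->B K-y->N L-x->K L-y->O M-x->H M-y->M N-x->B N-y->A O-x->K O-y->O

Run two small machines in parallel and take their product. One (5 states) tracks the count of `x`s modulo 5; the other (3 states) tracks how much of the suffix `xy` has currently been matched. Each combined state is a pair, one component from each; accept when both components accept.
15 states suffice.
       x  y 
>  A   B  A 
   B   C  D 
   C   E  F 
   D   C  G 
   E   H  I 
   F   E  J 
   G   C  G 
   H   K  L 
 * I   H  M 
   J   E  J 
   K   B  N 
   L   K  O 
   M   H  M 
   N   B  A 
   O   K  O 
(> = start, * = accepting)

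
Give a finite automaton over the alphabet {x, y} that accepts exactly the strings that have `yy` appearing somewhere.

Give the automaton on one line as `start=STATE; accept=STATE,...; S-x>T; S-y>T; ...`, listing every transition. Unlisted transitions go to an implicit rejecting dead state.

start=q0; accept=q2; q0-x>q0; q0-y>q1; q1-x>q0; q1-y>q2; q2-x>q2; q2-y>q2

Track how much of `yy` has been matched so far: state q0 is no progress, q2 is the absorbing accept state reached once `yy` has occurred. Intermediate states record partial matches; on a mismatch, fall back to the longest reusable overlap.
        x   y  
>  q0   q0  q1 
   q1   q0  q2 
 * q2   q2  q2 
(> = start, * = accepting)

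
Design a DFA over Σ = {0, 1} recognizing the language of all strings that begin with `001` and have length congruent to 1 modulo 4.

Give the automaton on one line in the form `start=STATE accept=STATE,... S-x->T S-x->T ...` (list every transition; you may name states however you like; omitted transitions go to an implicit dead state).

Build one automaton per condition and run them in lockstep. The first has 5 states tracking whether the input so far still matches the prefix `001`; the second has 4 states tracking the input length modulo 4. A product state is a pair (one from each), accepting exactly when both do.
          0    1  
>  q0     q1   q2 
   q1     q3   q4 
   q2     q4   q4 
   q3     q5   q6 
   q4     q5   q5 
   q5     q7   q7 
   q6     q8   q8 
   q7     q2   q2 
   q8     q9   q9 
 * q9    q10  q10 
   q10    q6   q6 
(> = start, * = accepting)

start=q0 accept=q9 q0-0->q1 q0-1->q2 q1-0->q3 q1-1->q4 q2-0->q4 q2-1->q4 q3-0->q5 q3-1->q6 q4-0->q5 q4-1->q5 q5-0->q7 q5-1->q7 q6-0->q8 q6-1->q8 q7-0->q2 q7-1->q2 q8-0->q9 q8-1->q9 q9-0->q10 q9-1->q10 q10-0->q6 q10-1->q6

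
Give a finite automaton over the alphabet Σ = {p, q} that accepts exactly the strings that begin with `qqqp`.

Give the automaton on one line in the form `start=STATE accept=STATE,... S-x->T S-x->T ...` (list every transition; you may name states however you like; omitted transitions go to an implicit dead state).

Walk along `qqqp` while the input agrees: from A take `q` to B, and so on. Any deviation drops to the rejecting sink F. Once E is reached the prefix is confirmed and every continuation is accepted.
A 6-state machine:
       p  q 
>  A   F  B 
   B   F  C 
   C   F  D 
   D   E  F 
 * E   E  E 
   F   F  F 
(> = start, * = accepting)

start=A accept=E A-p->F A-q->B B-p->F B-q->C C-p->F C-q->D D-p->E D-q->F E-p->E E-q->E F-p->F F-q->F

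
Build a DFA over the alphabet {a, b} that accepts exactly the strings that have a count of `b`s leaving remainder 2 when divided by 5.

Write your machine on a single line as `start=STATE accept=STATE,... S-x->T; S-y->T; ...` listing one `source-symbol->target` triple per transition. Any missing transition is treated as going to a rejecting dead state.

start=q0; accept=q2; q0-a->q0; q0-b->q1; q1-a->q1; q1-b->q2; q2-a->q2; q2-b->q3; q3-a->q3; q3-b->q4; q4-a->q4; q4-b->q0

Keep the running count of `b`s modulo 5: each `b` advances along the cycle q0 → q1 → q2 → q3 → q4 → q0 while other symbols loop. Accept at q2.
5 states suffice.
        a   b  
>  q0   q0  q1 
   q1   q1  q2 
 * q2   q2  q3 
   q3   q3  q4 
   q4   q4  q0 
(> = start, * = accepting)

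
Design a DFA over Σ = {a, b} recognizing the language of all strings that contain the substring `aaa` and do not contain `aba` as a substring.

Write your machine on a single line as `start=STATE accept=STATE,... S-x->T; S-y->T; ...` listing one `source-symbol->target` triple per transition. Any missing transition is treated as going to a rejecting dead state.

start=S0; accept=S4,S6,S7; S0-a->S1; S0-b->S0; S1-a->S2; S1-b->S3; S2-a->S4; S2-b->S3; S3-a->S5; S3-b->S0; S4-a->S4; S4-b->S6; S5-a->S5; S5-b->S5; S6-a->S5; S6-b->S7; S7-a->S4; S7-b->S7

Run two small machines in parallel and take their product. The first has 4 states tracking whether and how much of `aaa` has been seen; the second has 4 states tracking partial matches of the forbidden pattern `aba`. A product state is a pair (one from each), accepting exactly when both do. Equivalent product states are then merged.
8 states suffice.
        a   b  
>  S0   S1  S0 
   S1   S2  S3 
   S2   S4  S3 
   S3   S5  S0 
 * S4   S4  S6 
   S5   S5  S5 
 * S6   S5  S7 
 * S7   S4  S7 
(> = start, * = accepting)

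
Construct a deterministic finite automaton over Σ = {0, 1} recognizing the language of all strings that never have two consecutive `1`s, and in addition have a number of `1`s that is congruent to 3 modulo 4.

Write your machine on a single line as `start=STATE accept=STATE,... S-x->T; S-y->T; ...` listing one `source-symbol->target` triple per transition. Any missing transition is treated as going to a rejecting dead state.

Run two small machines in parallel and take their product. One (3 states) tracks partial matches of the forbidden pattern `11`; the other (4 states) tracks the count of `1`s modulo 4. Each combined state is a pair, one component from each; accept when both components accept. Equivalent product states are then merged.
9 states suffice.
        0   1  
>  s0   s0  s1 
   s1   s2  s3 
   s2   s2  s4 
   s3   s3  s3 
   s4   s5  s3 
   s5   s5  s6 
 * s6   s7  s3 
 * s7   s7  s8 
   s8   s0  s3 
(> = start, * = accepting)

start=s0; accept=s6,s7; s0-0->s0; s0-1->s1; s1-0->s2; s1-1->s3; s2-0->s2; s2-1->s4; s3-0->s3; s3-1->s3; s4-0->s5; s4-1->s3; s5-0->s5; s5-1->s6; s6-0->s7; s6-1->s3; s7-0->s7; s7-1->s8; s8-0->s0; s8-1->s3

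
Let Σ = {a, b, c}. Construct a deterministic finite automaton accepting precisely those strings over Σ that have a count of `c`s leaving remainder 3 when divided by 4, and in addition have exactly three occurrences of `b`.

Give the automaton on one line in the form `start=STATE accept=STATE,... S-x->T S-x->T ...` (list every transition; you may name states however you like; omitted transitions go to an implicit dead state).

start=s0 accept=s16 s0-a->s0 s0-b->s1 s0-c->s2 s1-a->s1 s1-b->s3 s1-c->s4 s2-a->s2 s2-b->s4 s2-c->s5 s3-a->s3 s3-b->s6 s3-c->s7 s4-a->s4 s4-b->s7 s4-c->s8 s5-a->s5 s5-b->s8 s5-c->s9 s6-a->s6 s6-b->s10 s6-c->s11 s7-a->s7 s7-b->s11 s7-c->s12 s8-a->s8 s8-b->s12 s8-c->s13 s9-a->s9 s9-b->s13 s9-c->s0 s10-a->s10 s10-b->s10 s10-c->s10 s11-a->s11 s11-b->s10 s11-c->s14 s12-a->s12 s12-b->s14 s12-c->s15 s13-a->s13 s13-b->s15 s13-c->s1 s14-a->s14 s14-b->s10 s14-c->s16 s15-a->s15 s15-b->s16 s15-c->s3 s16-a->s16 s16-b->s10 s16-c->s6

Run two small machines in parallel and take their product. The first has 4 states tracking the count of `c`s modulo 4; the second has 5 states tracking the count of `b`s, saturating at 4. A product state is a pair (one from each), accepting exactly when both do. Minimizing collapses redundant product states.
          a    b    c  
>  s0     s0   s1   s2 
   s1     s1   s3   s4 
   s2     s2   s4   s5 
   s3     s3   s6   s7 
   s4     s4   s7   s8 
   s5     s5   s8   s9 
   s6     s6  s10  s11 
   s7     s7  s11  s12 
   s8     s8  s12  s13 
   s9     s9  s13   s0 
   s10   s10  s10  s10 
   s11   s11  s10  s14 
   s12   s12  s14  s15 
   s13   s13  s15   s1 
   s14   s14  s10  s16 
   s15   s15  s16   s3 
 * s16   s16  s10   s6 
(> = start, * = accepting)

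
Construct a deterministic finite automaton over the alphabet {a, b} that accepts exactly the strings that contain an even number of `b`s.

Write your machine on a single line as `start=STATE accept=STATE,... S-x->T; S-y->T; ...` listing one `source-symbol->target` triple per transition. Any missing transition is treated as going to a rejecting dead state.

start=q0; accept=q0; q0-a->q0; q0-b->q1; q1-a->q1; q1-b->q0

The only thing that matters is how many `b`s have appeared, reduced mod 2. Use one state per residue: q0 for 0, …, q1 for 1. Reading `b` moves to the next residue; anything else stays put. q0 is accepting.
2 states suffice.
        a   b  
>* q0   q0  q1 
   q1   q1  q0 
(> = start, * = accepting)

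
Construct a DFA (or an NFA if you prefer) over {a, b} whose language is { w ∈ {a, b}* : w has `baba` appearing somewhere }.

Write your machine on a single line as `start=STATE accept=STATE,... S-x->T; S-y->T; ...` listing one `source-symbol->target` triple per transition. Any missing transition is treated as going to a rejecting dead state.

Track how much of `baba` has been matched so far: state S0 is no progress, S4 is the absorbing accept state reached once `baba` has occurred. Intermediate states record partial matches; on a mismatch, fall back to the longest reusable overlap.
5 states suffice.
        a   b  
>  S0   S0  S1 
   S1   S2  S1 
   S2   S0  S3 
   S3   S4  S1 
 * S4   S4  S4 
(> = start, * = accepting)

start=S0; accept=S4; S0-a->S0; S0-b->S1; S1-a->S2; S1-b->S1; S2-a->S0; S2-b->S3; S3-a->S4; S3-b->S1; S4-a->S4; S4-b->S4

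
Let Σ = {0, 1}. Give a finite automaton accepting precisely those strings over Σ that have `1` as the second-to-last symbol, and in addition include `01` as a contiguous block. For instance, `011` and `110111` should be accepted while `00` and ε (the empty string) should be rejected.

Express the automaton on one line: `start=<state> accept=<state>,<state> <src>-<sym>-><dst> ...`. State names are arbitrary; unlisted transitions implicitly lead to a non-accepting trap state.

Handle the two conditions separately and then intersect. One (7 states) tracks the last 2 symbols read; the other (3 states) tracks whether and how much of `01` has been seen. Each combined state is a pair, one component from each; accept when both components accept.
       0  1 
>  A   B  C 
   B   D  E 
   C   F  G 
   D   D  E 
   E   H  I 
   F   D  E 
   G   F  G 
 * H   J  E 
 * I   H  I 
   J   J  E 
(> = start, * = accepting)

start=A accept=H,I A-0->B A-1->C B-0->D B-1->E C-0->F C-1->G D-0->D D-1->E E-0->H E-1->I F-0->D F-1->E G-0->F G-1->G H-0->J H-1->E I-0->H I-1->I J-0->J J-1->E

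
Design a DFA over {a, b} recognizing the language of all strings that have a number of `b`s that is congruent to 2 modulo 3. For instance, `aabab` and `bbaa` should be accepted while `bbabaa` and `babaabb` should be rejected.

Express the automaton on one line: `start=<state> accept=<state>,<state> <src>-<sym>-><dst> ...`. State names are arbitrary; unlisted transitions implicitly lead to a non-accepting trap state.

start=S0 accept=S2 S0-a->S0 S0-b->S1 S1-a->S1 S1-b->S2 S2-a->S2 S2-b->S0

Keep the running count of `b`s modulo 3: each `b` advances along the cycle S0 → S1 → S2 → S0 while other symbols loop. Accept at S2.
3 states suffice.
        a   b  
>  S0   S0  S1 
   S1   S1  S2 
 * S2   S2  S0 
(> = start, * = accepting)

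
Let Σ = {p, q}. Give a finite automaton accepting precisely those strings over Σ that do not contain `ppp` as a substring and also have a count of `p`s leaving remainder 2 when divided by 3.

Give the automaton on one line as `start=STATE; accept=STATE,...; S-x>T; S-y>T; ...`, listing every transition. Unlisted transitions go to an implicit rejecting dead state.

start=S0; accept=S2,S5,S6; S0-p>S1; S0-q>S0; S1-p>S2; S1-q>S3; S2-p>S4; S2-q>S5; S3-p>S6; S3-q>S3; S4-p>S4; S4-q>S4; S5-p>S7; S5-q>S5; S6-p>S8; S6-q>S5; S7-p>S9; S7-q>S0; S8-p>S4; S8-q>S0; S9-p>S4; S9-q>S3

Run two small machines in parallel and take their product. The first has 4 states tracking partial matches of the forbidden pattern `ppp`; the second has 3 states tracking the count of `p`s modulo 3. A product state is a pair (one from each), accepting exactly when both do. After merging equivalent states the machine shrinks.
        p   q  
>  S0   S1  S0 
   S1   S2  S3 
 * S2   S4  S5 
   S3   S6  S3 
   S4   S4  S4 
 * S5   S7  S5 
 * S6   S8  S5 
   S7   S9  S0 
   S8   S4  S0 
   S9   S4  S3 
(> = start, * = accepting)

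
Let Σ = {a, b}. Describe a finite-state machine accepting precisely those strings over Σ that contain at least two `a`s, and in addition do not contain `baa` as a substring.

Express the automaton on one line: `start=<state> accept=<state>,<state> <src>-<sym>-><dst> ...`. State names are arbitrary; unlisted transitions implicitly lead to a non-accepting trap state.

start=s0 accept=s3,s6,s7 s0-a->s1 s0-b->s2 s1-a->s3 s1-b->s4 s2-a->s5 s2-b->s2 s3-a->s3 s3-b->s6 s4-a->s7 s4-b->s4 s5-a->s8 s5-b->s4 s6-a->s7 s6-b->s6 s7-a->s8 s7-b->s6 s8-a->s8 s8-b->s8

Handle the two conditions separately and then intersect. One (4 states) tracks the count of `a`s, saturating at 3; the other (4 states) tracks partial matches of the forbidden pattern `baa`. Each combined state is a pair, one component from each; accept when both components accept. Equivalent product states are then merged.
With 9 states:
        a   b  
>  s0   s1  s2 
   s1   s3  s4 
   s2   s5  s2 
 * s3   s3  s6 
   s4   s7  s4 
   s5   s8  s4 
 * s6   s7  s6 
 * s7   s8  s6 
   s8   s8  s8 
(> = start, * = accepting)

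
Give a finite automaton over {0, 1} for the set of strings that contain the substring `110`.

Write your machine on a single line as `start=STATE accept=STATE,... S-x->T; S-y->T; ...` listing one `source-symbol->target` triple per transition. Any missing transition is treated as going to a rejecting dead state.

States s0..s2 record the length of the longest prefix of `110` that matches the current input suffix. Reaching s3 means `110` has been seen, and we stay there forever. Accept from s3.
4 states suffice.
        0   1  
>  s0   s0  s1 
   s1   s0  s2 
   s2   s3  s2 
 * s3   s3  s3 
(> = start, * = accepting)

start=s0; accept=s3; s0-0->s0; s0-1->s1; s1-0->s0; s1-1->s2; s2-0->s3; s2-1->s2; s3-0->s3; s3-1->s3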